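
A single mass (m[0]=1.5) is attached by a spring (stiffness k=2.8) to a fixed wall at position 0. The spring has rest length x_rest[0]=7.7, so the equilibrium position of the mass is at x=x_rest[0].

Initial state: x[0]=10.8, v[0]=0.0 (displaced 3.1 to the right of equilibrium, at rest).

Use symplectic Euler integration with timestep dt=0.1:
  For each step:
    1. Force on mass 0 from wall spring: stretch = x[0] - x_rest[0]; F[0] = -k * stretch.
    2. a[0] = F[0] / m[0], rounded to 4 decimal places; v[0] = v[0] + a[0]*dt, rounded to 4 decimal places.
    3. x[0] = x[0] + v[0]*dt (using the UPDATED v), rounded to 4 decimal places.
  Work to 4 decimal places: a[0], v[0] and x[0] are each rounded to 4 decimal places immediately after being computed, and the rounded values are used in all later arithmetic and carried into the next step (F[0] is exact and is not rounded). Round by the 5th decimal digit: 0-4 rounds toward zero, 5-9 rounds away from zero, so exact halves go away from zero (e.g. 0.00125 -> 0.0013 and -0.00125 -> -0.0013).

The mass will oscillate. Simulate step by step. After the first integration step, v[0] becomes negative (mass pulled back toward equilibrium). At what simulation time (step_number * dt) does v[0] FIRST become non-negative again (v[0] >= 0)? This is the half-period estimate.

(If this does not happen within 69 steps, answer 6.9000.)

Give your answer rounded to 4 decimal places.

Step 0: x=[10.8000] v=[0.0000]
Step 1: x=[10.7421] v=[-0.5787]
Step 2: x=[10.6274] v=[-1.1466]
Step 3: x=[10.4581] v=[-1.6931]
Step 4: x=[10.2373] v=[-2.2080]
Step 5: x=[9.9691] v=[-2.6816]
Step 6: x=[9.6586] v=[-3.1052]
Step 7: x=[9.3115] v=[-3.4708]
Step 8: x=[8.9343] v=[-3.7716]
Step 9: x=[8.5341] v=[-4.0020]
Step 10: x=[8.1183] v=[-4.1577]
Step 11: x=[7.6947] v=[-4.2358]
Step 12: x=[7.2712] v=[-4.2348]
Step 13: x=[6.8557] v=[-4.1548]
Step 14: x=[6.4560] v=[-3.9972]
Step 15: x=[6.0795] v=[-3.7650]
Step 16: x=[5.7333] v=[-3.4625]
Step 17: x=[5.4238] v=[-3.0954]
Step 18: x=[5.1568] v=[-2.6705]
Step 19: x=[4.9372] v=[-2.1958]
Step 20: x=[4.7692] v=[-1.6801]
Step 21: x=[4.6559] v=[-1.1330]
Step 22: x=[4.5994] v=[-0.5648]
Step 23: x=[4.6008] v=[0.0140]
First v>=0 after going negative at step 23, time=2.3000

Answer: 2.3000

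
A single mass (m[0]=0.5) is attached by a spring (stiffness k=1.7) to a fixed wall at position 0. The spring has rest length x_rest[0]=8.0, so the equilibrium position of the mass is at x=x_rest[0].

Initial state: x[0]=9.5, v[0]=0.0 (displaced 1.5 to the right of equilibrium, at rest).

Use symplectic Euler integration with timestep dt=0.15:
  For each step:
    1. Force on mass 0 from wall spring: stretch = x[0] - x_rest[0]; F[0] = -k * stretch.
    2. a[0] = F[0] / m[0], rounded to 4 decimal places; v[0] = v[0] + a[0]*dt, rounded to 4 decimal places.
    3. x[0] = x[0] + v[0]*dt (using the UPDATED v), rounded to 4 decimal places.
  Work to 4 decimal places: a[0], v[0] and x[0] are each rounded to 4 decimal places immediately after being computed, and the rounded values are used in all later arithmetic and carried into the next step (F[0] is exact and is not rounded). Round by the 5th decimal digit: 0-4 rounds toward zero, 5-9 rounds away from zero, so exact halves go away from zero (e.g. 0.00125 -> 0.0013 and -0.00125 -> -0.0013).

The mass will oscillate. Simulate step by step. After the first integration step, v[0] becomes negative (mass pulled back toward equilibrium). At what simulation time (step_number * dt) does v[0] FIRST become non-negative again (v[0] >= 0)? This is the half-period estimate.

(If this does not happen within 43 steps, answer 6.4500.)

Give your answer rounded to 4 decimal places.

Step 0: x=[9.5000] v=[0.0000]
Step 1: x=[9.3853] v=[-0.7650]
Step 2: x=[9.1646] v=[-1.4715]
Step 3: x=[8.8548] v=[-2.0654]
Step 4: x=[8.4796] v=[-2.5013]
Step 5: x=[8.0677] v=[-2.7459]
Step 6: x=[7.6506] v=[-2.7804]
Step 7: x=[7.2603] v=[-2.6022]
Step 8: x=[6.9266] v=[-2.2250]
Step 9: x=[6.6750] v=[-1.6776]
Step 10: x=[6.5247] v=[-1.0019]
Step 11: x=[6.4873] v=[-0.2495]
Step 12: x=[6.5656] v=[0.5220]
First v>=0 after going negative at step 12, time=1.8000

Answer: 1.8000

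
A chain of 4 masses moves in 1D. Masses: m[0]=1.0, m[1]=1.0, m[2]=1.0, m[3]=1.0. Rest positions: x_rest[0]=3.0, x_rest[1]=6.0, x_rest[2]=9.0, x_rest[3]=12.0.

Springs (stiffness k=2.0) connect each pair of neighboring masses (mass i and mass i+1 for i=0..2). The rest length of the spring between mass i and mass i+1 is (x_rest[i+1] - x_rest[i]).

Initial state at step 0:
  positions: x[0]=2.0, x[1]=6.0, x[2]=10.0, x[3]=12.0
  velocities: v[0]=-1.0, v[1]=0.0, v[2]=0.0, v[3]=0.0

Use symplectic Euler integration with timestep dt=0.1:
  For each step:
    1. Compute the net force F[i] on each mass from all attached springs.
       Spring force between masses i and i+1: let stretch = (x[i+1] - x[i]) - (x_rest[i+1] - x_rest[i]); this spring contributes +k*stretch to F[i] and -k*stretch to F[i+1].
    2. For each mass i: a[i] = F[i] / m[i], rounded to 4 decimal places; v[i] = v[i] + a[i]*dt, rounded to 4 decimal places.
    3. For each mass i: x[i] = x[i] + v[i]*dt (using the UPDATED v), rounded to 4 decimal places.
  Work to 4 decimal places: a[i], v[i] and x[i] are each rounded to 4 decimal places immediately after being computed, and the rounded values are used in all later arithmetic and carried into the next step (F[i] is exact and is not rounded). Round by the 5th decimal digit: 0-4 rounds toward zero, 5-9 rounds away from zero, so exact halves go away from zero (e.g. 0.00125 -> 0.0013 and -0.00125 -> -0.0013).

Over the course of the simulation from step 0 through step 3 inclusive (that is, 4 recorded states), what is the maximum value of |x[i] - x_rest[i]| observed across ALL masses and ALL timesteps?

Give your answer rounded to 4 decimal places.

Step 0: x=[2.0000 6.0000 10.0000 12.0000] v=[-1.0000 0.0000 0.0000 0.0000]
Step 1: x=[1.9200 6.0000 9.9600 12.0200] v=[-0.8000 0.0000 -0.4000 0.2000]
Step 2: x=[1.8616 5.9976 9.8820 12.0588] v=[-0.5840 -0.0240 -0.7800 0.3880]
Step 3: x=[1.8259 5.9902 9.7699 12.1141] v=[-0.3568 -0.0743 -1.1215 0.5526]
Max displacement = 1.1741

Answer: 1.1741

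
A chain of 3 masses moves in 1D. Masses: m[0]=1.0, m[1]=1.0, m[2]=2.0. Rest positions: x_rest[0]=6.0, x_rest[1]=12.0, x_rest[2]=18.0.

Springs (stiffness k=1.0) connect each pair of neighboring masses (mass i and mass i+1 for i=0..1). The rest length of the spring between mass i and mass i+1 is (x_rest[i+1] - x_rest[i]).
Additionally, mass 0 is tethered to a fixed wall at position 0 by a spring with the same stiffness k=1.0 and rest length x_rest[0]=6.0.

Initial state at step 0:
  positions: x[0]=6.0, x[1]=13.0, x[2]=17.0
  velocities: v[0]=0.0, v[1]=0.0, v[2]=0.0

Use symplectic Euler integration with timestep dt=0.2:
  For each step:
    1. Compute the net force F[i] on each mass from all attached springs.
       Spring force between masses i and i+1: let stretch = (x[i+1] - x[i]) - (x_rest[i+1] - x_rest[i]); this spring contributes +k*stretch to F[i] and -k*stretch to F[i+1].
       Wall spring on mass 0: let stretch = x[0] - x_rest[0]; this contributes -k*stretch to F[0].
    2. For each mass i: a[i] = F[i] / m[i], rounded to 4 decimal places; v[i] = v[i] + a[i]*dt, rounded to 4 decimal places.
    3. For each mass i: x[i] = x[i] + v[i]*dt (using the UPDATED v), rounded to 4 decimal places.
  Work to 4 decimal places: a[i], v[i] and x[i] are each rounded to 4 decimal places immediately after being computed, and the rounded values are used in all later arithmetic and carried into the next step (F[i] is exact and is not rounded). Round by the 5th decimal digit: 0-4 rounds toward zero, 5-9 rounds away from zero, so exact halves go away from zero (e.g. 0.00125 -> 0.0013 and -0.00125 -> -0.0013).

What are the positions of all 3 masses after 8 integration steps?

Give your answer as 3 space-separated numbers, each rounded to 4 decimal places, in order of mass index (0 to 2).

Answer: 6.2228 10.7694 17.8993

Derivation:
Step 0: x=[6.0000 13.0000 17.0000] v=[0.0000 0.0000 0.0000]
Step 1: x=[6.0400 12.8800 17.0400] v=[0.2000 -0.6000 0.2000]
Step 2: x=[6.1120 12.6528 17.1168] v=[0.3600 -1.1360 0.3840]
Step 3: x=[6.2012 12.3425 17.2243] v=[0.4458 -1.5514 0.5376]
Step 4: x=[6.2880 11.9818 17.3542] v=[0.4338 -1.8033 0.6494]
Step 5: x=[6.3510 11.6083 17.4966] v=[0.3150 -1.8676 0.7122]
Step 6: x=[6.3703 11.2600 17.6413] v=[0.0963 -1.7414 0.7234]
Step 7: x=[6.3303 10.9714 17.7784] v=[-0.1998 -1.4431 0.6853]
Step 8: x=[6.2228 10.7694 17.8993] v=[-0.5376 -1.0099 0.6046]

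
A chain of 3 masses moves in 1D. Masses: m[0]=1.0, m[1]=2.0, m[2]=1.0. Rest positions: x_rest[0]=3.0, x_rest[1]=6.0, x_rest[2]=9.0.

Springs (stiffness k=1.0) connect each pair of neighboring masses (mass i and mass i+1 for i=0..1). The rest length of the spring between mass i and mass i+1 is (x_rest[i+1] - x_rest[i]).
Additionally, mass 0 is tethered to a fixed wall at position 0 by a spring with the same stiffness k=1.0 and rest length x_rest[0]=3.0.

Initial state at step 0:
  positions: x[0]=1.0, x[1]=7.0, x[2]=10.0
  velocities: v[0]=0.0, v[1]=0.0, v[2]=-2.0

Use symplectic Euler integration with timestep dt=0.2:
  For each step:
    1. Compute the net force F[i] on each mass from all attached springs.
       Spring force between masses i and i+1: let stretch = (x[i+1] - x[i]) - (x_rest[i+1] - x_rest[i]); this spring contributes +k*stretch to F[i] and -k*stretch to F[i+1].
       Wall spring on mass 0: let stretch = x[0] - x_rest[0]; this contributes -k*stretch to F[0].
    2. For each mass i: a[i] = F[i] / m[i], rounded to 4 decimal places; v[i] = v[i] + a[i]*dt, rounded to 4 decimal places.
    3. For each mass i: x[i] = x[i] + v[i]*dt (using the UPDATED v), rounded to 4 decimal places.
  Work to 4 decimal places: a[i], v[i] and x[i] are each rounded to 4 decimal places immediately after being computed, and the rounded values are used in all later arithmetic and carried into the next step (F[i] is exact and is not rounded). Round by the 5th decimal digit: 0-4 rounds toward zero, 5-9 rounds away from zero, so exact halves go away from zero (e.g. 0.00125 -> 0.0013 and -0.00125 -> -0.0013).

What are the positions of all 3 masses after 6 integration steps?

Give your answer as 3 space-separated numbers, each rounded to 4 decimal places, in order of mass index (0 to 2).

Step 0: x=[1.0000 7.0000 10.0000] v=[0.0000 0.0000 -2.0000]
Step 1: x=[1.2000 6.9400 9.6000] v=[1.0000 -0.3000 -2.0000]
Step 2: x=[1.5816 6.8184 9.2136] v=[1.9080 -0.6080 -1.9320]
Step 3: x=[2.1094 6.6400 8.8514] v=[2.6390 -0.8922 -1.8110]
Step 4: x=[2.7340 6.4152 8.5207] v=[3.1232 -1.1241 -1.6533]
Step 5: x=[3.3965 6.1589 8.2258] v=[3.3126 -1.2817 -1.4744]
Step 6: x=[4.0337 5.8886 7.9682] v=[3.1858 -1.3513 -1.2878]

Answer: 4.0337 5.8886 7.9682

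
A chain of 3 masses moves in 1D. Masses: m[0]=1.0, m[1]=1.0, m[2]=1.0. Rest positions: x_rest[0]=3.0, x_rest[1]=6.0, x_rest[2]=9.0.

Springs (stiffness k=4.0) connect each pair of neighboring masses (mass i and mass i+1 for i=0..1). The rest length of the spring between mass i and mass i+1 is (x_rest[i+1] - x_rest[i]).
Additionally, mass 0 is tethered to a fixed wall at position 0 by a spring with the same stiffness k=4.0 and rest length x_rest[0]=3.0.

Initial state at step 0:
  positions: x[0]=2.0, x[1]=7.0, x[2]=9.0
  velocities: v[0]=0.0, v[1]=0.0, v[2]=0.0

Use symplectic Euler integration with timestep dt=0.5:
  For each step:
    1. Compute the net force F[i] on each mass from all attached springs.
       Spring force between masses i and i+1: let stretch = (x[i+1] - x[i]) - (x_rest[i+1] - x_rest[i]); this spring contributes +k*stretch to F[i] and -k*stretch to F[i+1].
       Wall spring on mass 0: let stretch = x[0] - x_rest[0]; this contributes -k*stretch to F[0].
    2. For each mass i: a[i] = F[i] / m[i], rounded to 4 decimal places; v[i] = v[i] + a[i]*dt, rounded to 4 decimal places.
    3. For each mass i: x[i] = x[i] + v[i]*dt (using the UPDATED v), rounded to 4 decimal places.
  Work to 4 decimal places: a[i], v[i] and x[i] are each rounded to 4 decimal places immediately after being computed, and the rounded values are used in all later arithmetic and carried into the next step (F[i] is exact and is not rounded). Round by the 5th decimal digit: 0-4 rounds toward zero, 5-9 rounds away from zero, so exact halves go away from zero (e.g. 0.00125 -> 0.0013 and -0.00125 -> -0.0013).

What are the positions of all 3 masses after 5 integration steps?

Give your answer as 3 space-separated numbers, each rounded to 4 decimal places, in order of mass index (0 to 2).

Step 0: x=[2.0000 7.0000 9.0000] v=[0.0000 0.0000 0.0000]
Step 1: x=[5.0000 4.0000 10.0000] v=[6.0000 -6.0000 2.0000]
Step 2: x=[2.0000 8.0000 8.0000] v=[-6.0000 8.0000 -4.0000]
Step 3: x=[3.0000 6.0000 9.0000] v=[2.0000 -4.0000 2.0000]
Step 4: x=[4.0000 4.0000 10.0000] v=[2.0000 -4.0000 2.0000]
Step 5: x=[1.0000 8.0000 8.0000] v=[-6.0000 8.0000 -4.0000]

Answer: 1.0000 8.0000 8.0000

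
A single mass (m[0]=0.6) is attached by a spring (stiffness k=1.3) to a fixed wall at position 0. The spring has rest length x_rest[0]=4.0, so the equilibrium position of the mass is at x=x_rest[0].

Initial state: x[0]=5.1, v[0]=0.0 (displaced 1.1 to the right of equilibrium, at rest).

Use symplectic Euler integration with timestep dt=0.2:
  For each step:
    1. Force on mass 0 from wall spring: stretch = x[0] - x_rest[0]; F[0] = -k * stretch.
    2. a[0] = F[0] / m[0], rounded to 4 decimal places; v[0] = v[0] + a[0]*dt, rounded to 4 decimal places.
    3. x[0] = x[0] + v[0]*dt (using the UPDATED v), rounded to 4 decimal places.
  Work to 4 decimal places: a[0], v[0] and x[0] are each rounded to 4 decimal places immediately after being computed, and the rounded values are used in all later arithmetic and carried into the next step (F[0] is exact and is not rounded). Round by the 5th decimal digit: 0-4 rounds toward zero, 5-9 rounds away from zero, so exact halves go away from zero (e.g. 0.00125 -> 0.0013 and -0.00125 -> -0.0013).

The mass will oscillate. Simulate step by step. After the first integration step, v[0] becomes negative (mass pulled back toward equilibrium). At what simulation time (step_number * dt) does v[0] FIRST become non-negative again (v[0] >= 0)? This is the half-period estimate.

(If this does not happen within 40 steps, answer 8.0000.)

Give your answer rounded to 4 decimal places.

Answer: 2.2000

Derivation:
Step 0: x=[5.1000] v=[0.0000]
Step 1: x=[5.0047] v=[-0.4767]
Step 2: x=[4.8223] v=[-0.9121]
Step 3: x=[4.5686] v=[-1.2684]
Step 4: x=[4.2656] v=[-1.5148]
Step 5: x=[3.9396] v=[-1.6299]
Step 6: x=[3.6189] v=[-1.6037]
Step 7: x=[3.3312] v=[-1.4386]
Step 8: x=[3.1014] v=[-1.1488]
Step 9: x=[2.9495] v=[-0.7594]
Step 10: x=[2.8887] v=[-0.3042]
Step 11: x=[2.9242] v=[0.1774]
First v>=0 after going negative at step 11, time=2.2000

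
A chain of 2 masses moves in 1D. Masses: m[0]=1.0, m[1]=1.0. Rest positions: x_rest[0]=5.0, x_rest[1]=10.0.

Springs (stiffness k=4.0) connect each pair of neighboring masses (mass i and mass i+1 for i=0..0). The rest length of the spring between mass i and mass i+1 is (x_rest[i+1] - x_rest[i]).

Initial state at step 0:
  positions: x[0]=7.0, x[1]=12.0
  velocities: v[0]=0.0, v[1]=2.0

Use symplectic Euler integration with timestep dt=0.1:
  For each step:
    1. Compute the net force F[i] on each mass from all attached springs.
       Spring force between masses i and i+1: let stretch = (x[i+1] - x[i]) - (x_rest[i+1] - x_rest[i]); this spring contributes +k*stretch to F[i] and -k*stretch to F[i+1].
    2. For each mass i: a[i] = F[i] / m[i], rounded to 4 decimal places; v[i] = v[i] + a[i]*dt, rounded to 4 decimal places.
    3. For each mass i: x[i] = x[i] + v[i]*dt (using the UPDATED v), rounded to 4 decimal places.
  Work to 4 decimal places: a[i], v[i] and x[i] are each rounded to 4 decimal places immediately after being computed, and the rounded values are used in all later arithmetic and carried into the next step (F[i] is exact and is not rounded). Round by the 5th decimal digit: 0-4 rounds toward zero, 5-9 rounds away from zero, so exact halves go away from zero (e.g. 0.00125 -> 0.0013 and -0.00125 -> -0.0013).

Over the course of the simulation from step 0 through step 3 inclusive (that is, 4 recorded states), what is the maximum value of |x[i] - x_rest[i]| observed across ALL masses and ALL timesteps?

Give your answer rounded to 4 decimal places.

Answer: 2.5686

Derivation:
Step 0: x=[7.0000 12.0000] v=[0.0000 2.0000]
Step 1: x=[7.0000 12.2000] v=[0.0000 2.0000]
Step 2: x=[7.0080 12.3920] v=[0.0800 1.9200]
Step 3: x=[7.0314 12.5686] v=[0.2336 1.7664]
Max displacement = 2.5686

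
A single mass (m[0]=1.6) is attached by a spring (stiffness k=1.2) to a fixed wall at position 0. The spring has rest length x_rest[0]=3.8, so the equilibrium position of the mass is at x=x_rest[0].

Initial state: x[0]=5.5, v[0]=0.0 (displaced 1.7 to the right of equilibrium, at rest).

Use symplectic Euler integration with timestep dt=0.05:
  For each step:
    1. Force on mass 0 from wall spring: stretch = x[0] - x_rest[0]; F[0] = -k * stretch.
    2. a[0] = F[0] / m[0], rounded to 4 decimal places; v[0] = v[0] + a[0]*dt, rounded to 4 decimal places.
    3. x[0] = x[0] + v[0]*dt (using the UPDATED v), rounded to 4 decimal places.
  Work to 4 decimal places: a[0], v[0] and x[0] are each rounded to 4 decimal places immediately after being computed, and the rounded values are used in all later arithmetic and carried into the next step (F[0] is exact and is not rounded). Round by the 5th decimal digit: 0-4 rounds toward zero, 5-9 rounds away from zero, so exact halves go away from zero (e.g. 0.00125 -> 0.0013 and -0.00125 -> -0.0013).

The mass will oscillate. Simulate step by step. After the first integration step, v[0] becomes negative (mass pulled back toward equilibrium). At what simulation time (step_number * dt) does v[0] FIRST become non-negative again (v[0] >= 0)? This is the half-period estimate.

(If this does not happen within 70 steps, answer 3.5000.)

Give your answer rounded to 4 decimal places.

Step 0: x=[5.5000] v=[0.0000]
Step 1: x=[5.4968] v=[-0.0638]
Step 2: x=[5.4904] v=[-0.1274]
Step 3: x=[5.4809] v=[-0.1908]
Step 4: x=[5.4682] v=[-0.2538]
Step 5: x=[5.4524] v=[-0.3164]
Step 6: x=[5.4335] v=[-0.3784]
Step 7: x=[5.4115] v=[-0.4397]
Step 8: x=[5.3865] v=[-0.5001]
Step 9: x=[5.3585] v=[-0.5596]
Step 10: x=[5.3276] v=[-0.6180]
Step 11: x=[5.2938] v=[-0.6753]
Step 12: x=[5.2572] v=[-0.7313]
Step 13: x=[5.2179] v=[-0.7859]
Step 14: x=[5.1759] v=[-0.8391]
Step 15: x=[5.1314] v=[-0.8907]
Step 16: x=[5.0844] v=[-0.9406]
Step 17: x=[5.0350] v=[-0.9888]
Step 18: x=[4.9832] v=[-1.0351]
Step 19: x=[4.9292] v=[-1.0795]
Step 20: x=[4.8731] v=[-1.1218]
Step 21: x=[4.8150] v=[-1.1620]
Step 22: x=[4.7550] v=[-1.2001]
Step 23: x=[4.6932] v=[-1.2359]
Step 24: x=[4.6297] v=[-1.2694]
Step 25: x=[4.5647] v=[-1.3005]
Step 26: x=[4.4982] v=[-1.3292]
Step 27: x=[4.4304] v=[-1.3554]
Step 28: x=[4.3615] v=[-1.3790]
Step 29: x=[4.2915] v=[-1.4001]
Step 30: x=[4.2206] v=[-1.4185]
Step 31: x=[4.1489] v=[-1.4343]
Step 32: x=[4.0765] v=[-1.4474]
Step 33: x=[4.0036] v=[-1.4578]
Step 34: x=[3.9303] v=[-1.4654]
Step 35: x=[3.8568] v=[-1.4703]
Step 36: x=[3.7832] v=[-1.4724]
Step 37: x=[3.7096] v=[-1.4718]
Step 38: x=[3.6362] v=[-1.4684]
Step 39: x=[3.5631] v=[-1.4623]
Step 40: x=[3.4904] v=[-1.4534]
Step 41: x=[3.4183] v=[-1.4418]
Step 42: x=[3.3469] v=[-1.4275]
Step 43: x=[3.2764] v=[-1.4105]
Step 44: x=[3.2069] v=[-1.3909]
Step 45: x=[3.1385] v=[-1.3687]
Step 46: x=[3.0713] v=[-1.3439]
Step 47: x=[3.0055] v=[-1.3166]
Step 48: x=[2.9412] v=[-1.2868]
Step 49: x=[2.8785] v=[-1.2546]
Step 50: x=[2.8175] v=[-1.2200]
Step 51: x=[2.7583] v=[-1.1832]
Step 52: x=[2.7011] v=[-1.1441]
Step 53: x=[2.6460] v=[-1.1029]
Step 54: x=[2.5930] v=[-1.0596]
Step 55: x=[2.5423] v=[-1.0143]
Step 56: x=[2.4939] v=[-0.9671]
Step 57: x=[2.4480] v=[-0.9181]
Step 58: x=[2.4046] v=[-0.8674]
Step 59: x=[2.3638] v=[-0.8151]
Step 60: x=[2.3257] v=[-0.7612]
Step 61: x=[2.2904] v=[-0.7059]
Step 62: x=[2.2579] v=[-0.6493]
Step 63: x=[2.2283] v=[-0.5915]
Step 64: x=[2.2017] v=[-0.5326]
Step 65: x=[2.1781] v=[-0.4727]
Step 66: x=[2.1575] v=[-0.4119]
Step 67: x=[2.1400] v=[-0.3503]
Step 68: x=[2.1256] v=[-0.2881]
Step 69: x=[2.1143] v=[-0.2253]
Step 70: x=[2.1062] v=[-0.1621]
v[0] did not become non-negative within 70 steps; using fallback time=3.5000

Answer: 3.5000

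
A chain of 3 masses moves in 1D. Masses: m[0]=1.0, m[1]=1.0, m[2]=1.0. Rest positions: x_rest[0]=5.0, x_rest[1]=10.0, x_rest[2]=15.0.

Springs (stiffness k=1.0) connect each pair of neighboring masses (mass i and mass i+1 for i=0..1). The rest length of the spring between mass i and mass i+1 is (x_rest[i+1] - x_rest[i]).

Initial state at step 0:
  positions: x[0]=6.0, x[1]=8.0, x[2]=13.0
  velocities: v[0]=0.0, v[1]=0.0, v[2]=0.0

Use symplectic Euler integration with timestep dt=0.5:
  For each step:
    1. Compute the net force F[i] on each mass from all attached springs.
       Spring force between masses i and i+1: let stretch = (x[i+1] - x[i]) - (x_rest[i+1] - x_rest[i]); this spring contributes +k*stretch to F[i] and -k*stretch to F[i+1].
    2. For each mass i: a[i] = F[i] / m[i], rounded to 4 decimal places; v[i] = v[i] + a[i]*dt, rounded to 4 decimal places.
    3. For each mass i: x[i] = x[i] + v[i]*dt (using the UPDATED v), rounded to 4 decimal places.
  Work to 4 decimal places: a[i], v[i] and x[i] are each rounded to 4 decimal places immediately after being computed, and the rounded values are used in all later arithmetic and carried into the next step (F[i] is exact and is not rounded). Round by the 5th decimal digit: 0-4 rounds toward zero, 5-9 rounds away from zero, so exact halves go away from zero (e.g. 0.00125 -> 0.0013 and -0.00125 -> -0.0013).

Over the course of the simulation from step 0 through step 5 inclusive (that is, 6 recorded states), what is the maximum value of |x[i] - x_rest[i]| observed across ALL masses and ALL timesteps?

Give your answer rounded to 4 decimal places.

Answer: 2.3516

Derivation:
Step 0: x=[6.0000 8.0000 13.0000] v=[0.0000 0.0000 0.0000]
Step 1: x=[5.2500 8.7500 13.0000] v=[-1.5000 1.5000 0.0000]
Step 2: x=[4.1250 9.6875 13.1875] v=[-2.2500 1.8750 0.3750]
Step 3: x=[3.1406 10.1094 13.7500] v=[-1.9688 0.8438 1.1250]
Step 4: x=[2.6484 9.6993 14.6524] v=[-0.9844 -0.8203 1.8047]
Step 5: x=[2.6690 8.7647 15.5665] v=[0.0411 -1.8692 1.8282]
Max displacement = 2.3516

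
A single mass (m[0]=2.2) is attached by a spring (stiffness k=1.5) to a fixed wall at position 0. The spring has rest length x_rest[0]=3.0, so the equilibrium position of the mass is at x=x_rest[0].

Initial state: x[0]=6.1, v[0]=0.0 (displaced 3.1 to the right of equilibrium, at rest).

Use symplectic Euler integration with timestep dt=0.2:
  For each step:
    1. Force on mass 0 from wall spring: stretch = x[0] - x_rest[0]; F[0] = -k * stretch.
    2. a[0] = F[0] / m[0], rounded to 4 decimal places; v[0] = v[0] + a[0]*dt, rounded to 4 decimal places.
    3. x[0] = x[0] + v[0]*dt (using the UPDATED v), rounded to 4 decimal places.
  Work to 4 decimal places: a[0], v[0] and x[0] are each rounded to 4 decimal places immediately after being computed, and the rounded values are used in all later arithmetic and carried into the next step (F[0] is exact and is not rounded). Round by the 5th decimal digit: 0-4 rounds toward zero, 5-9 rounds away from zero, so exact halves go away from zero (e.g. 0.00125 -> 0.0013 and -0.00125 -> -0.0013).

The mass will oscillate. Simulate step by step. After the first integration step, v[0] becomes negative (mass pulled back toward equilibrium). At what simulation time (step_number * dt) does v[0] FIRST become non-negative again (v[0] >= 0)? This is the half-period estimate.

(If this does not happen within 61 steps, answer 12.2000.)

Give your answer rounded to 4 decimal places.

Step 0: x=[6.1000] v=[0.0000]
Step 1: x=[6.0155] v=[-0.4227]
Step 2: x=[5.8487] v=[-0.8339]
Step 3: x=[5.6042] v=[-1.2224]
Step 4: x=[5.2887] v=[-1.5775]
Step 5: x=[4.9108] v=[-1.8896]
Step 6: x=[4.4808] v=[-2.1502]
Step 7: x=[4.0104] v=[-2.3521]
Step 8: x=[3.5124] v=[-2.4899]
Step 9: x=[3.0004] v=[-2.5598]
Step 10: x=[2.4884] v=[-2.5599]
Step 11: x=[1.9904] v=[-2.4901]
Step 12: x=[1.5199] v=[-2.3524]
Step 13: x=[1.0898] v=[-2.1506]
Step 14: x=[0.7118] v=[-1.8901]
Step 15: x=[0.3962] v=[-1.5781]
Step 16: x=[0.1516] v=[-1.2230]
Step 17: x=[-0.0153] v=[-0.8346]
Step 18: x=[-0.1000] v=[-0.4234]
Step 19: x=[-0.1001] v=[-0.0007]
Step 20: x=[-0.0157] v=[0.4220]
First v>=0 after going negative at step 20, time=4.0000

Answer: 4.0000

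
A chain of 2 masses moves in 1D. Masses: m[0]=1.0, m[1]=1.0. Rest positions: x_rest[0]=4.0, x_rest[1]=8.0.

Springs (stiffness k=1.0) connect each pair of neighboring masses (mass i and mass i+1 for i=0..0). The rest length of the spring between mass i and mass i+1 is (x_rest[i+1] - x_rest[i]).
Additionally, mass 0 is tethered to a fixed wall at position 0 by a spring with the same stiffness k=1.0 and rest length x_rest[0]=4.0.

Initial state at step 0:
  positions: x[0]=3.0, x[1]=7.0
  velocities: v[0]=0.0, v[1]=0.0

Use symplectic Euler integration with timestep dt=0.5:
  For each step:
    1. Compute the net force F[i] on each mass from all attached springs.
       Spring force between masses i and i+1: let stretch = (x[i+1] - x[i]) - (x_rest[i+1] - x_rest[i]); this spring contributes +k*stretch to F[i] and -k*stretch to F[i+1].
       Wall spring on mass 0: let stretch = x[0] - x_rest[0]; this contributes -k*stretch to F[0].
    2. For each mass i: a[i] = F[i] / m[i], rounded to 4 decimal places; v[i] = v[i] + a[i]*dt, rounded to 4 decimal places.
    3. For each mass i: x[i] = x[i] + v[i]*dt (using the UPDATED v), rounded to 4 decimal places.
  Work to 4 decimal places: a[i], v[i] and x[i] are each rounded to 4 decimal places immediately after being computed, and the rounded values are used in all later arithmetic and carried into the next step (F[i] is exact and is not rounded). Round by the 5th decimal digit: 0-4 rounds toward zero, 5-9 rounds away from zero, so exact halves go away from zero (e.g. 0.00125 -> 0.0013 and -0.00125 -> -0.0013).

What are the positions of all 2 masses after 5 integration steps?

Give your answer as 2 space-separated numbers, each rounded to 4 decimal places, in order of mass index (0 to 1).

Step 0: x=[3.0000 7.0000] v=[0.0000 0.0000]
Step 1: x=[3.2500 7.0000] v=[0.5000 0.0000]
Step 2: x=[3.6250 7.0625] v=[0.7500 0.1250]
Step 3: x=[3.9532 7.2657] v=[0.6563 0.4063]
Step 4: x=[4.1212 7.6408] v=[0.3360 0.7501]
Step 5: x=[4.1388 8.1360] v=[0.0352 0.9903]

Answer: 4.1388 8.1360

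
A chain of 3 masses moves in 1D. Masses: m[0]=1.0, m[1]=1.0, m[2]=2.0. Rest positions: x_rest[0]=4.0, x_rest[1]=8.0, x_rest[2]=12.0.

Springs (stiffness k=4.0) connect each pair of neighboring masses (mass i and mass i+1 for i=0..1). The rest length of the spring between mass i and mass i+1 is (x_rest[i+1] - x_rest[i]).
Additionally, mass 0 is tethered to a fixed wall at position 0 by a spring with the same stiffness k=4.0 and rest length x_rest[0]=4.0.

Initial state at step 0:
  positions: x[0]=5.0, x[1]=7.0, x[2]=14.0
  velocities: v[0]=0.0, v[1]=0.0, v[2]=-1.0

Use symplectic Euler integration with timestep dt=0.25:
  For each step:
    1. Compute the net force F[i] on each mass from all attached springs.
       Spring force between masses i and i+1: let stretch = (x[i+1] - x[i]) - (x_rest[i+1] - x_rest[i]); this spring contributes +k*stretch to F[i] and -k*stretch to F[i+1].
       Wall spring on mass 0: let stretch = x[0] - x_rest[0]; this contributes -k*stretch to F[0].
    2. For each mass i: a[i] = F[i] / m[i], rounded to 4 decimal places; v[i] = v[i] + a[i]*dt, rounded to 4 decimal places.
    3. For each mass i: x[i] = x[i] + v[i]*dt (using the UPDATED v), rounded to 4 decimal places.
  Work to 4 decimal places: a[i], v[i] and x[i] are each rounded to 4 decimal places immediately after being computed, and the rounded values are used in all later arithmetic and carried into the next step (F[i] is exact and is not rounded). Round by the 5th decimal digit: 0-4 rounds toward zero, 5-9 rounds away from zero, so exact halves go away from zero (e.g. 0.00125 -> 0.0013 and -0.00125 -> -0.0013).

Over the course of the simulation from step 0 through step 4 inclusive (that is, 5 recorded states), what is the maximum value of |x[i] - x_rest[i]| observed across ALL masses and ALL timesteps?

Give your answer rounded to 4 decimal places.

Step 0: x=[5.0000 7.0000 14.0000] v=[0.0000 0.0000 -1.0000]
Step 1: x=[4.2500 8.2500 13.3750] v=[-3.0000 5.0000 -2.5000]
Step 2: x=[3.4375 9.7813 12.6094] v=[-3.2500 6.1250 -3.0625]
Step 3: x=[3.3516 10.4336 11.9903] v=[-0.3437 2.6093 -2.4766]
Step 4: x=[4.1983 9.7046 11.6766] v=[3.3867 -2.9160 -1.2550]
Max displacement = 2.4336

Answer: 2.4336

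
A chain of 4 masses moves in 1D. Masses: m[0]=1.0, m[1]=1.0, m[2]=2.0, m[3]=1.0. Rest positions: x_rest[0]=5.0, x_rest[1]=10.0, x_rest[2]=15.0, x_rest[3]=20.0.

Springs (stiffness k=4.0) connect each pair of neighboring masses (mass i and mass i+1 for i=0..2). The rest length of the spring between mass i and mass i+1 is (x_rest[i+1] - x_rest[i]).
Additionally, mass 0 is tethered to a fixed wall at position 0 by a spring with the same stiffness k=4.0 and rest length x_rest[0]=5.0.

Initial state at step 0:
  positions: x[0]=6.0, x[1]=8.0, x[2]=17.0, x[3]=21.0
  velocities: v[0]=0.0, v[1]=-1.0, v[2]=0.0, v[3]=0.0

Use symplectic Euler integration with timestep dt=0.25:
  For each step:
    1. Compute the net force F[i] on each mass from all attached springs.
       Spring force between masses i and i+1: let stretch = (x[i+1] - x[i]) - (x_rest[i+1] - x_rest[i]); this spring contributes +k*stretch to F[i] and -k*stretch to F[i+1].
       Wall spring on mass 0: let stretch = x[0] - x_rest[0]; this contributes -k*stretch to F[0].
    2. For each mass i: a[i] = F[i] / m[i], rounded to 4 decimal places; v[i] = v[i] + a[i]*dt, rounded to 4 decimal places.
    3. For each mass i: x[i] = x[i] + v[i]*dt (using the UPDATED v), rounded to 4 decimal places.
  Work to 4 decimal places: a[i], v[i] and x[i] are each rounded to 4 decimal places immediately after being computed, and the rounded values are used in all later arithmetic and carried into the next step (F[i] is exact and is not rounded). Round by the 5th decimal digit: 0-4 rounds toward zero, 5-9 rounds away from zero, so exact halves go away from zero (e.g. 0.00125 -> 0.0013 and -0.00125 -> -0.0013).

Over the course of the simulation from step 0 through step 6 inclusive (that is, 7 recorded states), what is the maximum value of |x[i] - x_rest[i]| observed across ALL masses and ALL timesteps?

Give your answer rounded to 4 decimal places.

Answer: 2.7344

Derivation:
Step 0: x=[6.0000 8.0000 17.0000 21.0000] v=[0.0000 -1.0000 0.0000 0.0000]
Step 1: x=[5.0000 9.5000 16.3750 21.2500] v=[-4.0000 6.0000 -2.5000 1.0000]
Step 2: x=[3.8750 11.5938 15.5000 21.5313] v=[-4.5000 8.3750 -3.5000 1.1250]
Step 3: x=[3.7110 12.7344 14.8906 21.5547] v=[-0.6562 4.5624 -2.4375 0.0937]
Step 4: x=[4.8751 12.1582 14.8447 21.1621] v=[4.6562 -2.3048 -0.1836 -1.5704]
Step 5: x=[6.6412 10.4329 15.2527 20.4402] v=[7.0642 -6.9014 1.6319 -2.8878]
Step 6: x=[7.6949 8.9646 15.7067 19.6714] v=[4.2147 -5.8733 1.8158 -3.0753]
Max displacement = 2.7344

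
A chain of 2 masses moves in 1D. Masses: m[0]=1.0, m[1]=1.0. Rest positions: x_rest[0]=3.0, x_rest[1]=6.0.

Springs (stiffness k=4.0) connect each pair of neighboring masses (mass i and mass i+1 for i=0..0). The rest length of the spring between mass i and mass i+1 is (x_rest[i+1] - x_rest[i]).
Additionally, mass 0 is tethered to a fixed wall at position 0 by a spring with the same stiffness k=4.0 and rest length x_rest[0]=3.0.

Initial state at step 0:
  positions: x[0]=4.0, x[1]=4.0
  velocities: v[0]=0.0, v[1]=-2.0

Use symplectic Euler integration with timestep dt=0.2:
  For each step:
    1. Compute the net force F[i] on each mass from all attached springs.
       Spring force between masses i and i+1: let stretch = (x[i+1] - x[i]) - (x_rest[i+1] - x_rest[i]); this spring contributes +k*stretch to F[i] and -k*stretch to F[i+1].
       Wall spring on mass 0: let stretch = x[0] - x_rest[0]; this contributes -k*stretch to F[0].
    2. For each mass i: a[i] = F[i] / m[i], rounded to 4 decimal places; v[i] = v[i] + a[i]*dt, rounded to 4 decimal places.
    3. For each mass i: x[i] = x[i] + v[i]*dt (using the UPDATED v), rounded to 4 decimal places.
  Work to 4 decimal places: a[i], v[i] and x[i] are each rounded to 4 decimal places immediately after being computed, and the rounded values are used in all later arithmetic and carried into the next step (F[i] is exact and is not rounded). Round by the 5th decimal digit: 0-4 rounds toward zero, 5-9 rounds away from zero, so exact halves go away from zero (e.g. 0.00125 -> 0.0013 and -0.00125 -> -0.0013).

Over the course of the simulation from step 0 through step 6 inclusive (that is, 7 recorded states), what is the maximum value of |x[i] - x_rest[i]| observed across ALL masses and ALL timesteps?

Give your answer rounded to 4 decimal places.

Answer: 2.4265

Derivation:
Step 0: x=[4.0000 4.0000] v=[0.0000 -2.0000]
Step 1: x=[3.3600 4.0800] v=[-3.2000 0.4000]
Step 2: x=[2.2976 4.5248] v=[-5.3120 2.2240]
Step 3: x=[1.2239 5.0932] v=[-5.3683 2.8422]
Step 4: x=[0.5735 5.5226] v=[-3.2520 2.1468]
Step 5: x=[0.6232 5.6401] v=[0.2485 0.5875]
Step 6: x=[1.3759 5.4349] v=[3.7635 -1.0260]
Max displacement = 2.4265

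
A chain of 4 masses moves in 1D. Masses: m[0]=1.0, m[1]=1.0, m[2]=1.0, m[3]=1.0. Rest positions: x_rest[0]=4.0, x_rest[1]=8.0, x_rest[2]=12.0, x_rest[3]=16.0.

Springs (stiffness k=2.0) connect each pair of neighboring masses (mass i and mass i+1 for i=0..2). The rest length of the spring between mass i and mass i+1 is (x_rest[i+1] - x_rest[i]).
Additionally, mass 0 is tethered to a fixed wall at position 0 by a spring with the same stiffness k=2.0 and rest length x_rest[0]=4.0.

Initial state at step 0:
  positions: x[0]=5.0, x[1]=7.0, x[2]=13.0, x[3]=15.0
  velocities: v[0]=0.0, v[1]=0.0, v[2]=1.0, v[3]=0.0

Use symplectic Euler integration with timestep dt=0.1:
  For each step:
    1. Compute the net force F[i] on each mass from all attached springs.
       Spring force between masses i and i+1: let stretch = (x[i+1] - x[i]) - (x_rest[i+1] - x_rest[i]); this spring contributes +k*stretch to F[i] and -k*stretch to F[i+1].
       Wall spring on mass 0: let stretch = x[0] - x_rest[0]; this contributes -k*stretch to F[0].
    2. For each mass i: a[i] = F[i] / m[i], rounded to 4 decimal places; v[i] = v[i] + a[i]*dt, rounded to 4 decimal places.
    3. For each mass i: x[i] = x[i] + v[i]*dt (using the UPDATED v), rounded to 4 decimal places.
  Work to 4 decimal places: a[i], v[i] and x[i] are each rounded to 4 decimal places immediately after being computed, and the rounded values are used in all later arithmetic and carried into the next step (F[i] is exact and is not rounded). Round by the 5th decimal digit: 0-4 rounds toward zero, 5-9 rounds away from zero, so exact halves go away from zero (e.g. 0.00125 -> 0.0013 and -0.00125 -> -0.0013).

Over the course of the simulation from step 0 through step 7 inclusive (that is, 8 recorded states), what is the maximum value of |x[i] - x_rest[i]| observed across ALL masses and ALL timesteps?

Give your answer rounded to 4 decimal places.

Answer: 1.0200

Derivation:
Step 0: x=[5.0000 7.0000 13.0000 15.0000] v=[0.0000 0.0000 1.0000 0.0000]
Step 1: x=[4.9400 7.0800 13.0200 15.0400] v=[-0.6000 0.8000 0.2000 0.4000]
Step 2: x=[4.8240 7.2360 12.9616 15.1196] v=[-1.1600 1.5600 -0.5840 0.7960]
Step 3: x=[4.6598 7.4583 12.8319 15.2360] v=[-1.6424 2.2227 -1.2975 1.1644]
Step 4: x=[4.4583 7.7321 12.6428 15.3844] v=[-2.0147 2.7377 -1.8914 1.4836]
Step 5: x=[4.2331 8.0386 12.4103 15.5579] v=[-2.2516 3.0651 -2.3252 1.7353]
Step 6: x=[3.9994 8.3564 12.1533 15.7485] v=[-2.3371 3.1783 -2.5700 1.9058]
Step 7: x=[3.7728 8.6630 11.8923 15.9472] v=[-2.2656 3.0663 -2.6103 1.9868]
Max displacement = 1.0200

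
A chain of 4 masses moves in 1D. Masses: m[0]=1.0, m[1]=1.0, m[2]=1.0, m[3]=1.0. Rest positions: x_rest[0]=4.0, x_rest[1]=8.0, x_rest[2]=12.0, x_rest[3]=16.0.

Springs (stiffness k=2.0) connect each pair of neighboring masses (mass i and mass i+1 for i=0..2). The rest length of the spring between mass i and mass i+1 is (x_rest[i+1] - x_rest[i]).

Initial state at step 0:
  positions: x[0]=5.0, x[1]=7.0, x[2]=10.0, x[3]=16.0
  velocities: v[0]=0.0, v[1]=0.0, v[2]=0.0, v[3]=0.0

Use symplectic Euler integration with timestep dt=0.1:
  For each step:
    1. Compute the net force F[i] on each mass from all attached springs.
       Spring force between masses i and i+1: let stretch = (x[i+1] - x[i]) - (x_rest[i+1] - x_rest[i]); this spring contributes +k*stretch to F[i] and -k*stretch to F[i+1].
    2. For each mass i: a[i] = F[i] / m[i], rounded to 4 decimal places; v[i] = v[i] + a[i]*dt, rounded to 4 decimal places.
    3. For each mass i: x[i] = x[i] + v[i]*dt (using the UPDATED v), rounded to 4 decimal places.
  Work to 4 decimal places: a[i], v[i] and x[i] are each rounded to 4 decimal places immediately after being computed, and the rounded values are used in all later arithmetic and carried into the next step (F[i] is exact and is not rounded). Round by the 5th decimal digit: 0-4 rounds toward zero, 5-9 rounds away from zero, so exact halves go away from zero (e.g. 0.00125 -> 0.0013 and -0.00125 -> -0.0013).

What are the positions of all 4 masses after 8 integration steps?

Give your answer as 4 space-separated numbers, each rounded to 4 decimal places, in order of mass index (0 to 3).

Step 0: x=[5.0000 7.0000 10.0000 16.0000] v=[0.0000 0.0000 0.0000 0.0000]
Step 1: x=[4.9600 7.0200 10.0600 15.9600] v=[-0.4000 0.2000 0.6000 -0.4000]
Step 2: x=[4.8812 7.0596 10.1772 15.8820] v=[-0.7880 0.3960 1.1720 -0.7800]
Step 3: x=[4.7660 7.1180 10.3461 15.7699] v=[-1.1523 0.5838 1.6894 -1.1210]
Step 4: x=[4.6178 7.1939 10.5590 15.6293] v=[-1.4819 0.7590 2.1285 -1.4058]
Step 5: x=[4.4411 7.2856 10.8060 15.4673] v=[-1.7667 0.9168 2.4695 -1.6199]
Step 6: x=[4.2413 7.3908 11.0758 15.2921] v=[-1.9978 1.0520 2.6977 -1.7522]
Step 7: x=[4.0245 7.5067 11.3562 15.1126] v=[-2.1679 1.1591 2.8040 -1.7955]
Step 8: x=[3.7974 7.6300 11.6347 14.9379] v=[-2.2715 1.2326 2.7854 -1.7468]

Answer: 3.7974 7.6300 11.6347 14.9379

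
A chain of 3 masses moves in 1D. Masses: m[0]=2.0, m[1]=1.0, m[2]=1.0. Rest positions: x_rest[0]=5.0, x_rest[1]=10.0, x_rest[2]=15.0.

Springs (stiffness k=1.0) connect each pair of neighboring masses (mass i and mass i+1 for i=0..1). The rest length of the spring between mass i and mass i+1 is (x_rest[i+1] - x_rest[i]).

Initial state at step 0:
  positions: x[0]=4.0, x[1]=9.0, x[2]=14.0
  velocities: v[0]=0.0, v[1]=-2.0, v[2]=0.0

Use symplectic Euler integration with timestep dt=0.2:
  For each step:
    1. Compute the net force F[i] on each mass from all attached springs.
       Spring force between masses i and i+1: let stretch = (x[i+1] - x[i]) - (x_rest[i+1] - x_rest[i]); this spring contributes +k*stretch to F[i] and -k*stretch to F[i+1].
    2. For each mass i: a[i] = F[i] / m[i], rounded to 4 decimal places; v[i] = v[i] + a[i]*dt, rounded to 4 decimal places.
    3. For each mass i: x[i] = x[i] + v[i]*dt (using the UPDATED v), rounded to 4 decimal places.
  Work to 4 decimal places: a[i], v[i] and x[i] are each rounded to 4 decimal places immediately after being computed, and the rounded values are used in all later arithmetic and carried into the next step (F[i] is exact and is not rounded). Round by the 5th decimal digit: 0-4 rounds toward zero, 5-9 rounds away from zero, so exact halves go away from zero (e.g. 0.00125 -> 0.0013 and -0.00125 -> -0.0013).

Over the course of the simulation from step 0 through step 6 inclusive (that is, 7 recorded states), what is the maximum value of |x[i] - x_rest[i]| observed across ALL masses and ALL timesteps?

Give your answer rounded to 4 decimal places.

Answer: 2.4635

Derivation:
Step 0: x=[4.0000 9.0000 14.0000] v=[0.0000 -2.0000 0.0000]
Step 1: x=[4.0000 8.6000 14.0000] v=[0.0000 -2.0000 0.0000]
Step 2: x=[3.9920 8.2320 13.9840] v=[-0.0400 -1.8400 -0.0800]
Step 3: x=[3.9688 7.9245 13.9379] v=[-0.1160 -1.5376 -0.2304]
Step 4: x=[3.9247 7.6993 13.8513] v=[-0.2204 -1.1261 -0.4331]
Step 5: x=[3.8561 7.5692 13.7186] v=[-0.3429 -0.6506 -0.6635]
Step 6: x=[3.7618 7.5365 13.5399] v=[-0.4716 -0.1633 -0.8934]
Max displacement = 2.4635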